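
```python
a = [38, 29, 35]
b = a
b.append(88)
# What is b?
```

After line 1: a = [38, 29, 35]
After line 2 (b = a is an alias, same object): a = [38, 29, 35], b = [38, 29, 35]
After line 3 (b.append mutates the shared list): a = [38, 29, 35, 88], b = [38, 29, 35, 88]

[38, 29, 35, 88]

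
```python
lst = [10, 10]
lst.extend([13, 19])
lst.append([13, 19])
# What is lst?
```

After line 1: lst = [10, 10]
After line 2 (extend unpacks [13, 19]): lst = [10, 10, 13, 19]
After line 3 (append adds [13, 19] as single element): lst = [10, 10, 13, 19, [13, 19]]

[10, 10, 13, 19, [13, 19]]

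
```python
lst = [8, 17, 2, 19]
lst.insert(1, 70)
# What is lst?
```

[8, 70, 17, 2, 19]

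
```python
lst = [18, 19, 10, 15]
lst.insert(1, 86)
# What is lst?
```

[18, 86, 19, 10, 15]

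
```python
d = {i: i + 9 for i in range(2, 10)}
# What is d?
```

{2: 11, 3: 12, 4: 13, 5: 14, 6: 15, 7: 16, 8: 17, 9: 18}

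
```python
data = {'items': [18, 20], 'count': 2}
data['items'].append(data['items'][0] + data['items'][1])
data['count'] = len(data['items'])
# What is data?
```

After line 1: data = {'items': [18, 20], 'count': 2}
After line 2 (append 18 + 20 = 38): data = {'items': [18, 20, 38], 'count': 2}
After line 3 (count = len(items) = 3): data = {'items': [18, 20, 38], 'count': 3}

{'items': [18, 20, 38], 'count': 3}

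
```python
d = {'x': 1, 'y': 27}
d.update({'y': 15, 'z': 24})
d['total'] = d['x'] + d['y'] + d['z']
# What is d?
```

After line 1: d = {'x': 1, 'y': 27}
After line 2 (y overwritten, z added): d = {'x': 1, 'y': 15, 'z': 24}
After line 3 (total = 1 + 15 + 24 = 40): d = {'x': 1, 'y': 15, 'z': 24, 'total': 40}

{'x': 1, 'y': 15, 'z': 24, 'total': 40}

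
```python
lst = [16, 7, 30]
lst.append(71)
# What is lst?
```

[16, 7, 30, 71]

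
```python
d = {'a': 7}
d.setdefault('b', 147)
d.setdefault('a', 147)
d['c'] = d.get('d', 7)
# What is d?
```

After line 1: d = {'a': 7}
After line 2 (setdefault adds 'b'=147): d = {'a': 7, 'b': 147}
After line 3 (setdefault 'a' no-op, already exists): d = {'a': 7, 'b': 147}
After line 4 (get('d', 7) returns default since 'd' not in d): d = {'a': 7, 'b': 147, 'c': 7}

{'a': 7, 'b': 147, 'c': 7}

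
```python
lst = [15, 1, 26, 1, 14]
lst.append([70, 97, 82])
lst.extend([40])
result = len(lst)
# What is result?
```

After line 1: lst = [15, 1, 26, 1, 14]
After line 2 (append adds [70, 97, 82] as single element): lst = [15, 1, 26, 1, 14, [70, 97, 82]]
After line 3 (extend unpacks [40], adds 40): lst = [15, 1, 26, 1, 14, [70, 97, 82], 40]
After line 4: result = len(lst) = 7

7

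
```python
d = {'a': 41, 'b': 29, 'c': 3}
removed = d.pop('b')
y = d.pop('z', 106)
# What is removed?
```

After line 1: d = {'a': 41, 'b': 29, 'c': 3}
After line 2 (pop 'b' returns 29): d = {'a': 41, 'c': 3}, removed = 29
After line 3 (pop 'z' missing, returns default 106): d = {'a': 41, 'c': 3}, y = 106

29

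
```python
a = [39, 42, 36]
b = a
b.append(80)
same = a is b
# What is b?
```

After line 1: a = [39, 42, 36]
After line 2 (b = a is an alias, same object): a = [39, 42, 36], b = [39, 42, 36]
After line 3 (b.append mutates the shared list): a = [39, 42, 36, 80], b = [39, 42, 36, 80]
After line 4 (same = a is b; same object -> True): same = True

[39, 42, 36, 80]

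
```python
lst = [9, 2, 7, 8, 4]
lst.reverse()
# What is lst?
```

[4, 8, 7, 2, 9]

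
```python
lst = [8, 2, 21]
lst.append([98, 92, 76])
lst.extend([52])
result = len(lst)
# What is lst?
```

After line 1: lst = [8, 2, 21]
After line 2 (append adds [98, 92, 76] as single element): lst = [8, 2, 21, [98, 92, 76]]
After line 3 (extend unpacks [52], adds 52): lst = [8, 2, 21, [98, 92, 76], 52]
After line 4: result = len(lst) = 5

[8, 2, 21, [98, 92, 76], 52]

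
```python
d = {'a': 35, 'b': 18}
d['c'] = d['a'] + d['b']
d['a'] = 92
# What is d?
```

After line 1: d = {'a': 35, 'b': 18}
After line 2 (d['c'] = 35 + 18): d = {'a': 35, 'b': 18, 'c': 53}
After line 3: d = {'a': 92, 'b': 18, 'c': 53}

{'a': 92, 'b': 18, 'c': 53}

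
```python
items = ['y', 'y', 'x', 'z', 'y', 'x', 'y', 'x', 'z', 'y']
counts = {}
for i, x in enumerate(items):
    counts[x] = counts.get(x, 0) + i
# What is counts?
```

Initial: counts = {}, items = ['y', 'y', 'x', 'z', 'y', 'x', 'y', 'x', 'z', 'y']
i=0, x='y': counts = {'y': 0}
i=1, x='y': counts = {'y': 1}
i=2, x='x': counts = {'y': 1, 'x': 2}
i=3, x='z': counts = {'y': 1, 'x': 2, 'z': 3}
i=4, x='y': counts = {'y': 5, 'x': 2, 'z': 3}
i=5, x='x': counts = {'y': 5, 'x': 7, 'z': 3}
i=6, x='y': counts = {'y': 11, 'x': 7, 'z': 3}
i=7, x='x': counts = {'y': 11, 'x': 14, 'z': 3}
i=8, x='z': counts = {'y': 11, 'x': 14, 'z': 11}
i=9, x='y': counts = {'y': 20, 'x': 14, 'z': 11}

{'y': 20, 'x': 14, 'z': 11}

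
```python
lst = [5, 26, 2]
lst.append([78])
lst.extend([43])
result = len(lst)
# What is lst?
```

After line 1: lst = [5, 26, 2]
After line 2 (append adds [78] as single element): lst = [5, 26, 2, [78]]
After line 3 (extend unpacks [43], adds 43): lst = [5, 26, 2, [78], 43]
After line 4: result = len(lst) = 5

[5, 26, 2, [78], 43]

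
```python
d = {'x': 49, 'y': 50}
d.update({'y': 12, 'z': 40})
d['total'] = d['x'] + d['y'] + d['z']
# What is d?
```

After line 1: d = {'x': 49, 'y': 50}
After line 2 (y overwritten, z added): d = {'x': 49, 'y': 12, 'z': 40}
After line 3 (total = 49 + 12 + 40 = 101): d = {'x': 49, 'y': 12, 'z': 40, 'total': 101}

{'x': 49, 'y': 12, 'z': 40, 'total': 101}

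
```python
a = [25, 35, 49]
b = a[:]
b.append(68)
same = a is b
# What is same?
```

After line 1: a = [25, 35, 49]
After line 2 (b = a[:] is a shallow copy, new object): a = [25, 35, 49], b = [25, 35, 49]
After line 3 (append only mutates b): a = [25, 35, 49], b = [25, 35, 49, 68]
After line 4 (same = a is b; different objects -> False): same = False

False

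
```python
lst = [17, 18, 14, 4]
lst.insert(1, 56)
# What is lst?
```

[17, 56, 18, 14, 4]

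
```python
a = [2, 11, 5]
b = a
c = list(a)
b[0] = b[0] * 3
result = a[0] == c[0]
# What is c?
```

After line 1: a = [2, 11, 5]
After line 2 (b = a, alias): a = [2, 11, 5], b = [2, 11, 5]
After line 3 (c = list(a) is a copy, new object): c = [2, 11, 5]
After line 4 (b[0] = 2 * 3 = 6; mutates shared a/b): a = b = [6, 11, 5], c = [2, 11, 5]
After line 5 (a[0] = 6, c[0] = 2; result = False)

[2, 11, 5]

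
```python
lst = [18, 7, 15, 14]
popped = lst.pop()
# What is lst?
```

[18, 7, 15]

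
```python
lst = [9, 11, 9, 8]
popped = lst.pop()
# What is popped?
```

8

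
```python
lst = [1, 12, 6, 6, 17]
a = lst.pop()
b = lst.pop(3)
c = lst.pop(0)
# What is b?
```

After line 1: lst = [1, 12, 6, 6, 17]
After line 2 (pop() -> a = 17): lst = [1, 12, 6, 6]
After line 3 (pop(3) -> b = 6): lst = [1, 12, 6]
After line 4 (pop(0) -> c = 1): lst = [12, 6]

6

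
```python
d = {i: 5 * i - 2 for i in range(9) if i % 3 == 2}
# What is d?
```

{2: 8, 5: 23, 8: 38}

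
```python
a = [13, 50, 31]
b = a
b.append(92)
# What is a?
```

After line 1: a = [13, 50, 31]
After line 2 (b = a is an alias, same object): a = [13, 50, 31], b = [13, 50, 31]
After line 3 (b.append mutates the shared list): a = [13, 50, 31, 92], b = [13, 50, 31, 92]

[13, 50, 31, 92]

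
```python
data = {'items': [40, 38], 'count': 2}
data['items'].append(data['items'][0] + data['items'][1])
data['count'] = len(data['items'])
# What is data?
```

After line 1: data = {'items': [40, 38], 'count': 2}
After line 2 (append 40 + 38 = 78): data = {'items': [40, 38, 78], 'count': 2}
After line 3 (count = len(items) = 3): data = {'items': [40, 38, 78], 'count': 3}

{'items': [40, 38, 78], 'count': 3}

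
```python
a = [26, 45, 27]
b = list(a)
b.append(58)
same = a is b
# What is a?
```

After line 1: a = [26, 45, 27]
After line 2 (b = list(a) is a shallow copy, new object): a = [26, 45, 27], b = [26, 45, 27]
After line 3 (append only mutates b): a = [26, 45, 27], b = [26, 45, 27, 58]
After line 4 (same = a is b; different objects -> False): same = False

[26, 45, 27]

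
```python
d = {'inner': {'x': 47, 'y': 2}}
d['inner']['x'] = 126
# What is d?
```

After line 1: d = {'inner': {'x': 47, 'y': 2}}
After line 2 (inner x overwritten): d = {'inner': {'x': 126, 'y': 2}}

{'inner': {'x': 126, 'y': 2}}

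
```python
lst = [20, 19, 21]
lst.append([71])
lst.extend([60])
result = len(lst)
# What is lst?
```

After line 1: lst = [20, 19, 21]
After line 2 (append adds [71] as single element): lst = [20, 19, 21, [71]]
After line 3 (extend unpacks [60], adds 60): lst = [20, 19, 21, [71], 60]
After line 4: result = len(lst) = 5

[20, 19, 21, [71], 60]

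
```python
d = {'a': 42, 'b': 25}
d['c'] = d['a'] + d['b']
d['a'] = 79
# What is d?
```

After line 1: d = {'a': 42, 'b': 25}
After line 2 (d['c'] = 42 + 25): d = {'a': 42, 'b': 25, 'c': 67}
After line 3: d = {'a': 79, 'b': 25, 'c': 67}

{'a': 79, 'b': 25, 'c': 67}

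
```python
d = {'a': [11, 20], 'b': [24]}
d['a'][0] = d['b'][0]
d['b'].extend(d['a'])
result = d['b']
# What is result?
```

After line 1: d = {'a': [11, 20], 'b': [24]}
After line 2 (a[0] = b[0] = 24): d = {'a': [24, 20], 'b': [24]}
After line 3 (b.extend(a) appends [24, 20]): d = {'a': [24, 20], 'b': [24, 24, 20]}
After line 4: result = d['b'] = [24, 24, 20]

[24, 24, 20]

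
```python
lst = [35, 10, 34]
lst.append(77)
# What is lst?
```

[35, 10, 34, 77]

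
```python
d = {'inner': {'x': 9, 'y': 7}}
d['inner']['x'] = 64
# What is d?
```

After line 1: d = {'inner': {'x': 9, 'y': 7}}
After line 2 (inner x overwritten): d = {'inner': {'x': 64, 'y': 7}}

{'inner': {'x': 64, 'y': 7}}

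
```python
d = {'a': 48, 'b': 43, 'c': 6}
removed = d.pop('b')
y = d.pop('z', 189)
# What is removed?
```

After line 1: d = {'a': 48, 'b': 43, 'c': 6}
After line 2 (pop 'b' returns 43): d = {'a': 48, 'c': 6}, removed = 43
After line 3 (pop 'z' missing, returns default 189): d = {'a': 48, 'c': 6}, y = 189

43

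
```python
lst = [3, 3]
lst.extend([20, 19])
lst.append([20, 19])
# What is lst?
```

After line 1: lst = [3, 3]
After line 2 (extend unpacks [20, 19]): lst = [3, 3, 20, 19]
After line 3 (append adds [20, 19] as single element): lst = [3, 3, 20, 19, [20, 19]]

[3, 3, 20, 19, [20, 19]]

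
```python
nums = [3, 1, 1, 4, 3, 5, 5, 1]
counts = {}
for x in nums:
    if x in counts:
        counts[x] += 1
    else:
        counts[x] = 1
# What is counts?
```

Initial: counts = {}, nums = [3, 1, 1, 4, 3, 5, 5, 1]
See 3: counts = {3: 1}
See 1: counts = {3: 1, 1: 1}
See 1: counts = {3: 1, 1: 2}
See 4: counts = {3: 1, 1: 2, 4: 1}
See 3: counts = {3: 2, 1: 2, 4: 1}
See 5: counts = {3: 2, 1: 2, 4: 1, 5: 1}
See 5: counts = {3: 2, 1: 2, 4: 1, 5: 2}
See 1: counts = {3: 2, 1: 3, 4: 1, 5: 2}

{3: 2, 1: 3, 4: 1, 5: 2}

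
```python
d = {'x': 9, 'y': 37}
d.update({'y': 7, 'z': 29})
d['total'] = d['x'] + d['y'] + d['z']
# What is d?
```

After line 1: d = {'x': 9, 'y': 37}
After line 2 (y overwritten, z added): d = {'x': 9, 'y': 7, 'z': 29}
After line 3 (total = 9 + 7 + 29 = 45): d = {'x': 9, 'y': 7, 'z': 29, 'total': 45}

{'x': 9, 'y': 7, 'z': 29, 'total': 45}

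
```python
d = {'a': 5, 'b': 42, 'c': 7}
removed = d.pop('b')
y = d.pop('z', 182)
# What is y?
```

After line 1: d = {'a': 5, 'b': 42, 'c': 7}
After line 2 (pop 'b' returns 42): d = {'a': 5, 'c': 7}, removed = 42
After line 3 (pop 'z' missing, returns default 182): d = {'a': 5, 'c': 7}, y = 182

182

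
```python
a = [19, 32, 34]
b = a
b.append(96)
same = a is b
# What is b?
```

After line 1: a = [19, 32, 34]
After line 2 (b = a is an alias, same object): a = [19, 32, 34], b = [19, 32, 34]
After line 3 (b.append mutates the shared list): a = [19, 32, 34, 96], b = [19, 32, 34, 96]
After line 4 (same = a is b; same object -> True): same = True

[19, 32, 34, 96]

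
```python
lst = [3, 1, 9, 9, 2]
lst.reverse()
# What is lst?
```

[2, 9, 9, 1, 3]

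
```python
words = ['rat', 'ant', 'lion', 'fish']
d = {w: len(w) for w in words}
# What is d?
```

{'rat': 3, 'ant': 3, 'lion': 4, 'fish': 4}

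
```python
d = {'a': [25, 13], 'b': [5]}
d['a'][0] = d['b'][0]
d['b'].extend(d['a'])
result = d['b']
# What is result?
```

After line 1: d = {'a': [25, 13], 'b': [5]}
After line 2 (a[0] = b[0] = 5): d = {'a': [5, 13], 'b': [5]}
After line 3 (b.extend(a) appends [5, 13]): d = {'a': [5, 13], 'b': [5, 5, 13]}
After line 4: result = d['b'] = [5, 5, 13]

[5, 5, 13]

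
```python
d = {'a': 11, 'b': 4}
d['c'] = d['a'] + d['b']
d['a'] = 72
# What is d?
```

After line 1: d = {'a': 11, 'b': 4}
After line 2 (d['c'] = 11 + 4): d = {'a': 11, 'b': 4, 'c': 15}
After line 3: d = {'a': 72, 'b': 4, 'c': 15}

{'a': 72, 'b': 4, 'c': 15}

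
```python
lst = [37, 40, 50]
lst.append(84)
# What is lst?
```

[37, 40, 50, 84]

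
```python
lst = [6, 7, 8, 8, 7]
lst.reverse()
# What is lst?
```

[7, 8, 8, 7, 6]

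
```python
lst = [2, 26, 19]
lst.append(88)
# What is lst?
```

[2, 26, 19, 88]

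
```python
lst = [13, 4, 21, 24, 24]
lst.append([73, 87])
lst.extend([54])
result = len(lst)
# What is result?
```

After line 1: lst = [13, 4, 21, 24, 24]
After line 2 (append adds [73, 87] as single element): lst = [13, 4, 21, 24, 24, [73, 87]]
After line 3 (extend unpacks [54], adds 54): lst = [13, 4, 21, 24, 24, [73, 87], 54]
After line 4: result = len(lst) = 7

7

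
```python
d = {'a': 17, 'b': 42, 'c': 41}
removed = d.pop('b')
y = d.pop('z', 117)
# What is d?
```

After line 1: d = {'a': 17, 'b': 42, 'c': 41}
After line 2 (pop 'b' returns 42): d = {'a': 17, 'c': 41}, removed = 42
After line 3 (pop 'z' missing, returns default 117): d = {'a': 17, 'c': 41}, y = 117

{'a': 17, 'c': 41}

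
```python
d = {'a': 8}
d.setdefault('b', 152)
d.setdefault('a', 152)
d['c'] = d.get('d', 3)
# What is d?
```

After line 1: d = {'a': 8}
After line 2 (setdefault adds 'b'=152): d = {'a': 8, 'b': 152}
After line 3 (setdefault 'a' no-op, already exists): d = {'a': 8, 'b': 152}
After line 4 (get('d', 3) returns default since 'd' not in d): d = {'a': 8, 'b': 152, 'c': 3}

{'a': 8, 'b': 152, 'c': 3}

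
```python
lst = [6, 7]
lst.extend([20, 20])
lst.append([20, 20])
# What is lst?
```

After line 1: lst = [6, 7]
After line 2 (extend unpacks [20, 20]): lst = [6, 7, 20, 20]
After line 3 (append adds [20, 20] as single element): lst = [6, 7, 20, 20, [20, 20]]

[6, 7, 20, 20, [20, 20]]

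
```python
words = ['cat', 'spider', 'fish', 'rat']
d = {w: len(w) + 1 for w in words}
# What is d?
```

{'cat': 4, 'spider': 7, 'fish': 5, 'rat': 4}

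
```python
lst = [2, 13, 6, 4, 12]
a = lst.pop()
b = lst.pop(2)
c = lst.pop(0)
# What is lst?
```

After line 1: lst = [2, 13, 6, 4, 12]
After line 2 (pop() -> a = 12): lst = [2, 13, 6, 4]
After line 3 (pop(2) -> b = 6): lst = [2, 13, 4]
After line 4 (pop(0) -> c = 2): lst = [13, 4]

[13, 4]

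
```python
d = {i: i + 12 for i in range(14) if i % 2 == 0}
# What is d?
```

{0: 12, 2: 14, 4: 16, 6: 18, 8: 20, 10: 22, 12: 24}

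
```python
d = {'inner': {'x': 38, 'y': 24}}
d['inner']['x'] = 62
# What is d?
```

After line 1: d = {'inner': {'x': 38, 'y': 24}}
After line 2 (inner x overwritten): d = {'inner': {'x': 62, 'y': 24}}

{'inner': {'x': 62, 'y': 24}}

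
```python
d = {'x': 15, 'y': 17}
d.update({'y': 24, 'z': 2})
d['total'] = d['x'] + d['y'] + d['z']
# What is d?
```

After line 1: d = {'x': 15, 'y': 17}
After line 2 (y overwritten, z added): d = {'x': 15, 'y': 24, 'z': 2}
After line 3 (total = 15 + 24 + 2 = 41): d = {'x': 15, 'y': 24, 'z': 2, 'total': 41}

{'x': 15, 'y': 24, 'z': 2, 'total': 41}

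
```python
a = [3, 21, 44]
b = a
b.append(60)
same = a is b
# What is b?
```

After line 1: a = [3, 21, 44]
After line 2 (b = a is an alias, same object): a = [3, 21, 44], b = [3, 21, 44]
After line 3 (b.append mutates the shared list): a = [3, 21, 44, 60], b = [3, 21, 44, 60]
After line 4 (same = a is b; same object -> True): same = True

[3, 21, 44, 60]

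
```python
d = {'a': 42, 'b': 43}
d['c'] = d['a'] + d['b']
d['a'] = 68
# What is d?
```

After line 1: d = {'a': 42, 'b': 43}
After line 2 (d['c'] = 42 + 43): d = {'a': 42, 'b': 43, 'c': 85}
After line 3: d = {'a': 68, 'b': 43, 'c': 85}

{'a': 68, 'b': 43, 'c': 85}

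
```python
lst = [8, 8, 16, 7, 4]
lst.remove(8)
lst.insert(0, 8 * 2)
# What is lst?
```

After line 1: lst = [8, 8, 16, 7, 4]
After line 2 (remove first 8): lst = [8, 16, 7, 4]
After line 3 (insert 16 at index 0): lst = [16, 8, 16, 7, 4]

[16, 8, 16, 7, 4]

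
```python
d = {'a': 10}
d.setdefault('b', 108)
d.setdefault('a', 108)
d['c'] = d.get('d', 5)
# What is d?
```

After line 1: d = {'a': 10}
After line 2 (setdefault adds 'b'=108): d = {'a': 10, 'b': 108}
After line 3 (setdefault 'a' no-op, already exists): d = {'a': 10, 'b': 108}
After line 4 (get('d', 5) returns default since 'd' not in d): d = {'a': 10, 'b': 108, 'c': 5}

{'a': 10, 'b': 108, 'c': 5}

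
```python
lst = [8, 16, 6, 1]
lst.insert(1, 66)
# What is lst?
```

[8, 66, 16, 6, 1]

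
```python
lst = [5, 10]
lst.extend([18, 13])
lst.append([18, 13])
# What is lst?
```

After line 1: lst = [5, 10]
After line 2 (extend unpacks [18, 13]): lst = [5, 10, 18, 13]
After line 3 (append adds [18, 13] as single element): lst = [5, 10, 18, 13, [18, 13]]

[5, 10, 18, 13, [18, 13]]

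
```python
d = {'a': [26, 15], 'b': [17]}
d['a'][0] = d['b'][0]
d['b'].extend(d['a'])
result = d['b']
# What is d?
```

After line 1: d = {'a': [26, 15], 'b': [17]}
After line 2 (a[0] = b[0] = 17): d = {'a': [17, 15], 'b': [17]}
After line 3 (b.extend(a) appends [17, 15]): d = {'a': [17, 15], 'b': [17, 17, 15]}
After line 4: result = d['b'] = [17, 17, 15]

{'a': [17, 15], 'b': [17, 17, 15]}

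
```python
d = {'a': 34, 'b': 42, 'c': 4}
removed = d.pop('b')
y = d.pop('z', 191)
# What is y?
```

After line 1: d = {'a': 34, 'b': 42, 'c': 4}
After line 2 (pop 'b' returns 42): d = {'a': 34, 'c': 4}, removed = 42
After line 3 (pop 'z' missing, returns default 191): d = {'a': 34, 'c': 4}, y = 191

191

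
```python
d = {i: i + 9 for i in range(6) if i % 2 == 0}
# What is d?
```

{0: 9, 2: 11, 4: 13}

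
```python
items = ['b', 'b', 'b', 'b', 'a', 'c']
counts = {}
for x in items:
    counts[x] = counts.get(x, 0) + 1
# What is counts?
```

Initial: counts = {}, items = ['b', 'b', 'b', 'b', 'a', 'c']
See 'b': counts = {'b': 1}
See 'b': counts = {'b': 2}
See 'b': counts = {'b': 3}
See 'b': counts = {'b': 4}
See 'a': counts = {'b': 4, 'a': 1}
See 'c': counts = {'b': 4, 'a': 1, 'c': 1}

{'b': 4, 'a': 1, 'c': 1}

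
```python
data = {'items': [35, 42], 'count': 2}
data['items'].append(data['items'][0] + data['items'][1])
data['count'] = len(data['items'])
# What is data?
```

After line 1: data = {'items': [35, 42], 'count': 2}
After line 2 (append 35 + 42 = 77): data = {'items': [35, 42, 77], 'count': 2}
After line 3 (count = len(items) = 3): data = {'items': [35, 42, 77], 'count': 3}

{'items': [35, 42, 77], 'count': 3}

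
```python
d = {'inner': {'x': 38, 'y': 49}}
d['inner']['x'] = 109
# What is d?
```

After line 1: d = {'inner': {'x': 38, 'y': 49}}
After line 2 (inner x overwritten): d = {'inner': {'x': 109, 'y': 49}}

{'inner': {'x': 109, 'y': 49}}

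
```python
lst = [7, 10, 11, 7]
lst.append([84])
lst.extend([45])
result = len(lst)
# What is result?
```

After line 1: lst = [7, 10, 11, 7]
After line 2 (append adds [84] as single element): lst = [7, 10, 11, 7, [84]]
After line 3 (extend unpacks [45], adds 45): lst = [7, 10, 11, 7, [84], 45]
After line 4: result = len(lst) = 6

6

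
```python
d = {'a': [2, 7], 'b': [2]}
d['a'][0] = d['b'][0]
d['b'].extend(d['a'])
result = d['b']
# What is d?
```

After line 1: d = {'a': [2, 7], 'b': [2]}
After line 2 (a[0] = b[0] = 2): d = {'a': [2, 7], 'b': [2]}
After line 3 (b.extend(a) appends [2, 7]): d = {'a': [2, 7], 'b': [2, 2, 7]}
After line 4: result = d['b'] = [2, 2, 7]

{'a': [2, 7], 'b': [2, 2, 7]}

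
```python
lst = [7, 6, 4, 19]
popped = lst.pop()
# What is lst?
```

[7, 6, 4]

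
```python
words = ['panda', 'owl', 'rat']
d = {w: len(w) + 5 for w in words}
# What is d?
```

{'panda': 10, 'owl': 8, 'rat': 8}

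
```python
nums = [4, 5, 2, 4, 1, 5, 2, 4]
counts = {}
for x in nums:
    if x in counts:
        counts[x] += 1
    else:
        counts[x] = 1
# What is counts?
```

Initial: counts = {}, nums = [4, 5, 2, 4, 1, 5, 2, 4]
See 4: counts = {4: 1}
See 5: counts = {4: 1, 5: 1}
See 2: counts = {4: 1, 5: 1, 2: 1}
See 4: counts = {4: 2, 5: 1, 2: 1}
See 1: counts = {4: 2, 5: 1, 2: 1, 1: 1}
See 5: counts = {4: 2, 5: 2, 2: 1, 1: 1}
See 2: counts = {4: 2, 5: 2, 2: 2, 1: 1}
See 4: counts = {4: 3, 5: 2, 2: 2, 1: 1}

{4: 3, 5: 2, 2: 2, 1: 1}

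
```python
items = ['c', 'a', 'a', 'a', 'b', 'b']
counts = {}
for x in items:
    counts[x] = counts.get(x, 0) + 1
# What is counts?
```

Initial: counts = {}, items = ['c', 'a', 'a', 'a', 'b', 'b']
See 'c': counts = {'c': 1}
See 'a': counts = {'c': 1, 'a': 1}
See 'a': counts = {'c': 1, 'a': 2}
See 'a': counts = {'c': 1, 'a': 3}
See 'b': counts = {'c': 1, 'a': 3, 'b': 1}
See 'b': counts = {'c': 1, 'a': 3, 'b': 2}

{'c': 1, 'a': 3, 'b': 2}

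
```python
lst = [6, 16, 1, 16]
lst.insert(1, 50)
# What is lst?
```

[6, 50, 16, 1, 16]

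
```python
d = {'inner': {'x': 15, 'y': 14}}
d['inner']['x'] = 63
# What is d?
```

After line 1: d = {'inner': {'x': 15, 'y': 14}}
After line 2 (inner x overwritten): d = {'inner': {'x': 63, 'y': 14}}

{'inner': {'x': 63, 'y': 14}}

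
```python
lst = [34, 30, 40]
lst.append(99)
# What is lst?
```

[34, 30, 40, 99]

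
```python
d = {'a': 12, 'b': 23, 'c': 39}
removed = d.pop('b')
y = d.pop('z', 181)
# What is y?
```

After line 1: d = {'a': 12, 'b': 23, 'c': 39}
After line 2 (pop 'b' returns 23): d = {'a': 12, 'c': 39}, removed = 23
After line 3 (pop 'z' missing, returns default 181): d = {'a': 12, 'c': 39}, y = 181

181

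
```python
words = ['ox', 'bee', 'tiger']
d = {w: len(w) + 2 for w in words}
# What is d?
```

{'ox': 4, 'bee': 5, 'tiger': 7}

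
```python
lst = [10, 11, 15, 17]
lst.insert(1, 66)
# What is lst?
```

[10, 66, 11, 15, 17]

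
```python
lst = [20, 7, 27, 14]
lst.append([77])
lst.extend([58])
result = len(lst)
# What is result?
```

After line 1: lst = [20, 7, 27, 14]
After line 2 (append adds [77] as single element): lst = [20, 7, 27, 14, [77]]
After line 3 (extend unpacks [58], adds 58): lst = [20, 7, 27, 14, [77], 58]
After line 4: result = len(lst) = 6

6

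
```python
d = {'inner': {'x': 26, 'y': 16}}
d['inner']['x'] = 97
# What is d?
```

After line 1: d = {'inner': {'x': 26, 'y': 16}}
After line 2 (inner x overwritten): d = {'inner': {'x': 97, 'y': 16}}

{'inner': {'x': 97, 'y': 16}}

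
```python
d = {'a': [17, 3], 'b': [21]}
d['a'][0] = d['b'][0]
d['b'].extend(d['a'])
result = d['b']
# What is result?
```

After line 1: d = {'a': [17, 3], 'b': [21]}
After line 2 (a[0] = b[0] = 21): d = {'a': [21, 3], 'b': [21]}
After line 3 (b.extend(a) appends [21, 3]): d = {'a': [21, 3], 'b': [21, 21, 3]}
After line 4: result = d['b'] = [21, 21, 3]

[21, 21, 3]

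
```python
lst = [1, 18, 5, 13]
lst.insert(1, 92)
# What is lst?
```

[1, 92, 18, 5, 13]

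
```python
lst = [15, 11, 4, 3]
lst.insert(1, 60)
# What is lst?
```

[15, 60, 11, 4, 3]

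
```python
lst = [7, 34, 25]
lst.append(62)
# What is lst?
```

[7, 34, 25, 62]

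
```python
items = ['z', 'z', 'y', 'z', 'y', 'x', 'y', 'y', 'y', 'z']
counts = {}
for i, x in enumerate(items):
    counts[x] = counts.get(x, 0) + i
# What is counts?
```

Initial: counts = {}, items = ['z', 'z', 'y', 'z', 'y', 'x', 'y', 'y', 'y', 'z']
i=0, x='z': counts = {'z': 0}
i=1, x='z': counts = {'z': 1}
i=2, x='y': counts = {'z': 1, 'y': 2}
i=3, x='z': counts = {'z': 4, 'y': 2}
i=4, x='y': counts = {'z': 4, 'y': 6}
i=5, x='x': counts = {'z': 4, 'y': 6, 'x': 5}
i=6, x='y': counts = {'z': 4, 'y': 12, 'x': 5}
i=7, x='y': counts = {'z': 4, 'y': 19, 'x': 5}
i=8, x='y': counts = {'z': 4, 'y': 27, 'x': 5}
i=9, x='z': counts = {'z': 13, 'y': 27, 'x': 5}

{'z': 13, 'y': 27, 'x': 5}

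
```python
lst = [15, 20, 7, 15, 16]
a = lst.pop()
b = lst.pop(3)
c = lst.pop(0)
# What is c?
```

After line 1: lst = [15, 20, 7, 15, 16]
After line 2 (pop() -> a = 16): lst = [15, 20, 7, 15]
After line 3 (pop(3) -> b = 15): lst = [15, 20, 7]
After line 4 (pop(0) -> c = 15): lst = [20, 7]

15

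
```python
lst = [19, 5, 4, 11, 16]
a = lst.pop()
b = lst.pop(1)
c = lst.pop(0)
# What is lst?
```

After line 1: lst = [19, 5, 4, 11, 16]
After line 2 (pop() -> a = 16): lst = [19, 5, 4, 11]
After line 3 (pop(1) -> b = 5): lst = [19, 4, 11]
After line 4 (pop(0) -> c = 19): lst = [4, 11]

[4, 11]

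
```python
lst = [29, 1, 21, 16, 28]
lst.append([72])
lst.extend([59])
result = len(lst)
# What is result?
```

After line 1: lst = [29, 1, 21, 16, 28]
After line 2 (append adds [72] as single element): lst = [29, 1, 21, 16, 28, [72]]
After line 3 (extend unpacks [59], adds 59): lst = [29, 1, 21, 16, 28, [72], 59]
After line 4: result = len(lst) = 7

7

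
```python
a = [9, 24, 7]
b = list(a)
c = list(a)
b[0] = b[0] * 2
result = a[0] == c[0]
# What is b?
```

After line 1: a = [9, 24, 7]
After line 2 (b = list(a), copy): a = [9, 24, 7], b = [9, 24, 7]
After line 3 (c = list(a) is a copy, new object): c = [9, 24, 7]
After line 4 (b[0] = 9 * 2 = 18; only b mutates (copy)): a = [9, 24, 7], b = [18, 24, 7], c = [9, 24, 7]
After line 5 (a[0] = 9, c[0] = 9; result = True)

[18, 24, 7]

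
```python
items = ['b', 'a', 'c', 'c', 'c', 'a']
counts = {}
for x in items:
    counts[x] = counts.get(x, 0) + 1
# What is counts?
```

Initial: counts = {}, items = ['b', 'a', 'c', 'c', 'c', 'a']
See 'b': counts = {'b': 1}
See 'a': counts = {'b': 1, 'a': 1}
See 'c': counts = {'b': 1, 'a': 1, 'c': 1}
See 'c': counts = {'b': 1, 'a': 1, 'c': 2}
See 'c': counts = {'b': 1, 'a': 1, 'c': 3}
See 'a': counts = {'b': 1, 'a': 2, 'c': 3}

{'b': 1, 'a': 2, 'c': 3}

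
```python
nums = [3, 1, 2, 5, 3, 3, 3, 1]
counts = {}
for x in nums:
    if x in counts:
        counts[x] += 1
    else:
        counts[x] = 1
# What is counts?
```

Initial: counts = {}, nums = [3, 1, 2, 5, 3, 3, 3, 1]
See 3: counts = {3: 1}
See 1: counts = {3: 1, 1: 1}
See 2: counts = {3: 1, 1: 1, 2: 1}
See 5: counts = {3: 1, 1: 1, 2: 1, 5: 1}
See 3: counts = {3: 2, 1: 1, 2: 1, 5: 1}
See 3: counts = {3: 3, 1: 1, 2: 1, 5: 1}
See 3: counts = {3: 4, 1: 1, 2: 1, 5: 1}
See 1: counts = {3: 4, 1: 2, 2: 1, 5: 1}

{3: 4, 1: 2, 2: 1, 5: 1}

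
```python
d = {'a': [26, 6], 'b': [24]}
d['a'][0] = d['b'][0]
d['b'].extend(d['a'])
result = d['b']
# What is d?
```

After line 1: d = {'a': [26, 6], 'b': [24]}
After line 2 (a[0] = b[0] = 24): d = {'a': [24, 6], 'b': [24]}
After line 3 (b.extend(a) appends [24, 6]): d = {'a': [24, 6], 'b': [24, 24, 6]}
After line 4: result = d['b'] = [24, 24, 6]

{'a': [24, 6], 'b': [24, 24, 6]}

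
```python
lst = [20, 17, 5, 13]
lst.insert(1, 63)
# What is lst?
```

[20, 63, 17, 5, 13]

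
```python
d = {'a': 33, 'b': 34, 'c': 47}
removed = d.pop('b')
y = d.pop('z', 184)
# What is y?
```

After line 1: d = {'a': 33, 'b': 34, 'c': 47}
After line 2 (pop 'b' returns 34): d = {'a': 33, 'c': 47}, removed = 34
After line 3 (pop 'z' missing, returns default 184): d = {'a': 33, 'c': 47}, y = 184

184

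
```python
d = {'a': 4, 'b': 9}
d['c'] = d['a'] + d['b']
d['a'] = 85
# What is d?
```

After line 1: d = {'a': 4, 'b': 9}
After line 2 (d['c'] = 4 + 9): d = {'a': 4, 'b': 9, 'c': 13}
After line 3: d = {'a': 85, 'b': 9, 'c': 13}

{'a': 85, 'b': 9, 'c': 13}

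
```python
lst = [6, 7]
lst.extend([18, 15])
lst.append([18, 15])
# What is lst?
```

After line 1: lst = [6, 7]
After line 2 (extend unpacks [18, 15]): lst = [6, 7, 18, 15]
After line 3 (append adds [18, 15] as single element): lst = [6, 7, 18, 15, [18, 15]]

[6, 7, 18, 15, [18, 15]]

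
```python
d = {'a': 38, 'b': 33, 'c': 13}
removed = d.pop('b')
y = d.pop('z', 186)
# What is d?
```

After line 1: d = {'a': 38, 'b': 33, 'c': 13}
After line 2 (pop 'b' returns 33): d = {'a': 38, 'c': 13}, removed = 33
After line 3 (pop 'z' missing, returns default 186): d = {'a': 38, 'c': 13}, y = 186

{'a': 38, 'c': 13}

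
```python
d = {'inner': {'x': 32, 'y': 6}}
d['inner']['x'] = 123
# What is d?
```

After line 1: d = {'inner': {'x': 32, 'y': 6}}
After line 2 (inner x overwritten): d = {'inner': {'x': 123, 'y': 6}}

{'inner': {'x': 123, 'y': 6}}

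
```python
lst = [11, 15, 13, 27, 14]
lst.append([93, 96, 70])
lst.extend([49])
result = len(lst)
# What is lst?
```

After line 1: lst = [11, 15, 13, 27, 14]
After line 2 (append adds [93, 96, 70] as single element): lst = [11, 15, 13, 27, 14, [93, 96, 70]]
After line 3 (extend unpacks [49], adds 49): lst = [11, 15, 13, 27, 14, [93, 96, 70], 49]
After line 4: result = len(lst) = 7

[11, 15, 13, 27, 14, [93, 96, 70], 49]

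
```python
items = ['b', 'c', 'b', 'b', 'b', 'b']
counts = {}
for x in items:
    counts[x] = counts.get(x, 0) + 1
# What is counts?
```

Initial: counts = {}, items = ['b', 'c', 'b', 'b', 'b', 'b']
See 'b': counts = {'b': 1}
See 'c': counts = {'b': 1, 'c': 1}
See 'b': counts = {'b': 2, 'c': 1}
See 'b': counts = {'b': 3, 'c': 1}
See 'b': counts = {'b': 4, 'c': 1}
See 'b': counts = {'b': 5, 'c': 1}

{'b': 5, 'c': 1}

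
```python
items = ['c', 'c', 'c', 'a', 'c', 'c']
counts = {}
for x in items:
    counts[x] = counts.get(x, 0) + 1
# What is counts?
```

Initial: counts = {}, items = ['c', 'c', 'c', 'a', 'c', 'c']
See 'c': counts = {'c': 1}
See 'c': counts = {'c': 2}
See 'c': counts = {'c': 3}
See 'a': counts = {'c': 3, 'a': 1}
See 'c': counts = {'c': 4, 'a': 1}
See 'c': counts = {'c': 5, 'a': 1}

{'c': 5, 'a': 1}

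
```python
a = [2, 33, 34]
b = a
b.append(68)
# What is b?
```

After line 1: a = [2, 33, 34]
After line 2 (b = a is an alias, same object): a = [2, 33, 34], b = [2, 33, 34]
After line 3 (b.append mutates the shared list): a = [2, 33, 34, 68], b = [2, 33, 34, 68]

[2, 33, 34, 68]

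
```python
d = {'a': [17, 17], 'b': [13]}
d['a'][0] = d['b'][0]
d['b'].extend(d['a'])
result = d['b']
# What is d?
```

After line 1: d = {'a': [17, 17], 'b': [13]}
After line 2 (a[0] = b[0] = 13): d = {'a': [13, 17], 'b': [13]}
After line 3 (b.extend(a) appends [13, 17]): d = {'a': [13, 17], 'b': [13, 13, 17]}
After line 4: result = d['b'] = [13, 13, 17]

{'a': [13, 17], 'b': [13, 13, 17]}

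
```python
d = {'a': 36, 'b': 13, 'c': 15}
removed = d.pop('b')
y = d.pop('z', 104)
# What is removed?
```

After line 1: d = {'a': 36, 'b': 13, 'c': 15}
After line 2 (pop 'b' returns 13): d = {'a': 36, 'c': 15}, removed = 13
After line 3 (pop 'z' missing, returns default 104): d = {'a': 36, 'c': 15}, y = 104

13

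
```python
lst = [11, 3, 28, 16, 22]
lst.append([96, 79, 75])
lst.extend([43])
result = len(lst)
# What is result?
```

After line 1: lst = [11, 3, 28, 16, 22]
After line 2 (append adds [96, 79, 75] as single element): lst = [11, 3, 28, 16, 22, [96, 79, 75]]
After line 3 (extend unpacks [43], adds 43): lst = [11, 3, 28, 16, 22, [96, 79, 75], 43]
After line 4: result = len(lst) = 7

7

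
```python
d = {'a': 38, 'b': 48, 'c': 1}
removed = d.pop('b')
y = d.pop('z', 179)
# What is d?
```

After line 1: d = {'a': 38, 'b': 48, 'c': 1}
After line 2 (pop 'b' returns 48): d = {'a': 38, 'c': 1}, removed = 48
After line 3 (pop 'z' missing, returns default 179): d = {'a': 38, 'c': 1}, y = 179

{'a': 38, 'c': 1}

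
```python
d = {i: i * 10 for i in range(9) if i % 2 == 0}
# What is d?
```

{0: 0, 2: 20, 4: 40, 6: 60, 8: 80}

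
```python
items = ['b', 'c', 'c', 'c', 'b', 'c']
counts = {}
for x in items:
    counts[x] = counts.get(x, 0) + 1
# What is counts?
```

Initial: counts = {}, items = ['b', 'c', 'c', 'c', 'b', 'c']
See 'b': counts = {'b': 1}
See 'c': counts = {'b': 1, 'c': 1}
See 'c': counts = {'b': 1, 'c': 2}
See 'c': counts = {'b': 1, 'c': 3}
See 'b': counts = {'b': 2, 'c': 3}
See 'c': counts = {'b': 2, 'c': 4}

{'b': 2, 'c': 4}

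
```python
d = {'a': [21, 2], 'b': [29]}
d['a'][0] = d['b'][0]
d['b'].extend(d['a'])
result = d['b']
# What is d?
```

After line 1: d = {'a': [21, 2], 'b': [29]}
After line 2 (a[0] = b[0] = 29): d = {'a': [29, 2], 'b': [29]}
After line 3 (b.extend(a) appends [29, 2]): d = {'a': [29, 2], 'b': [29, 29, 2]}
After line 4: result = d['b'] = [29, 29, 2]

{'a': [29, 2], 'b': [29, 29, 2]}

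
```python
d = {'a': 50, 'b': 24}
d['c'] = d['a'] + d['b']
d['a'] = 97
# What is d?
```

After line 1: d = {'a': 50, 'b': 24}
After line 2 (d['c'] = 50 + 24): d = {'a': 50, 'b': 24, 'c': 74}
After line 3: d = {'a': 97, 'b': 24, 'c': 74}

{'a': 97, 'b': 24, 'c': 74}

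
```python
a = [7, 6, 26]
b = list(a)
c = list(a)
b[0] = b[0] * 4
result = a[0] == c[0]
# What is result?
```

After line 1: a = [7, 6, 26]
After line 2 (b = list(a), copy): a = [7, 6, 26], b = [7, 6, 26]
After line 3 (c = list(a) is a copy, new object): c = [7, 6, 26]
After line 4 (b[0] = 7 * 4 = 28; only b mutates (copy)): a = [7, 6, 26], b = [28, 6, 26], c = [7, 6, 26]
After line 5 (a[0] = 7, c[0] = 7; result = True)

True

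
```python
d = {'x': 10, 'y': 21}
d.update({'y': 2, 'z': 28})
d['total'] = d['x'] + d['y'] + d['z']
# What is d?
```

After line 1: d = {'x': 10, 'y': 21}
After line 2 (y overwritten, z added): d = {'x': 10, 'y': 2, 'z': 28}
After line 3 (total = 10 + 2 + 28 = 40): d = {'x': 10, 'y': 2, 'z': 28, 'total': 40}

{'x': 10, 'y': 2, 'z': 28, 'total': 40}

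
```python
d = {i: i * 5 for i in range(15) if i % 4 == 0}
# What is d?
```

{0: 0, 4: 20, 8: 40, 12: 60}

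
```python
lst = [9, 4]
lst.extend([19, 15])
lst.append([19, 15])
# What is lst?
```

After line 1: lst = [9, 4]
After line 2 (extend unpacks [19, 15]): lst = [9, 4, 19, 15]
After line 3 (append adds [19, 15] as single element): lst = [9, 4, 19, 15, [19, 15]]

[9, 4, 19, 15, [19, 15]]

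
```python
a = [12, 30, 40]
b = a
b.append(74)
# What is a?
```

After line 1: a = [12, 30, 40]
After line 2 (b = a is an alias, same object): a = [12, 30, 40], b = [12, 30, 40]
After line 3 (b.append mutates the shared list): a = [12, 30, 40, 74], b = [12, 30, 40, 74]

[12, 30, 40, 74]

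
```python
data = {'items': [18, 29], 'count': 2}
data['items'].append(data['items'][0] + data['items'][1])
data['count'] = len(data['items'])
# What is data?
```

After line 1: data = {'items': [18, 29], 'count': 2}
After line 2 (append 18 + 29 = 47): data = {'items': [18, 29, 47], 'count': 2}
After line 3 (count = len(items) = 3): data = {'items': [18, 29, 47], 'count': 3}

{'items': [18, 29, 47], 'count': 3}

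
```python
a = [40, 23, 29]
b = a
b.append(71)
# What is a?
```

After line 1: a = [40, 23, 29]
After line 2 (b = a is an alias, same object): a = [40, 23, 29], b = [40, 23, 29]
After line 3 (b.append mutates the shared list): a = [40, 23, 29, 71], b = [40, 23, 29, 71]

[40, 23, 29, 71]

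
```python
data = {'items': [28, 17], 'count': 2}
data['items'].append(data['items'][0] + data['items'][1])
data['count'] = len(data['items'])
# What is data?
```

After line 1: data = {'items': [28, 17], 'count': 2}
After line 2 (append 28 + 17 = 45): data = {'items': [28, 17, 45], 'count': 2}
After line 3 (count = len(items) = 3): data = {'items': [28, 17, 45], 'count': 3}

{'items': [28, 17, 45], 'count': 3}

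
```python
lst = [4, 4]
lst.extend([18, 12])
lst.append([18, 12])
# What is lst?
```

After line 1: lst = [4, 4]
After line 2 (extend unpacks [18, 12]): lst = [4, 4, 18, 12]
After line 3 (append adds [18, 12] as single element): lst = [4, 4, 18, 12, [18, 12]]

[4, 4, 18, 12, [18, 12]]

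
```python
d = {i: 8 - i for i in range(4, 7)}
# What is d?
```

{4: 4, 5: 3, 6: 2}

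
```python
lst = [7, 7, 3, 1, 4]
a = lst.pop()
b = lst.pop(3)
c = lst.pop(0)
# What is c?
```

After line 1: lst = [7, 7, 3, 1, 4]
After line 2 (pop() -> a = 4): lst = [7, 7, 3, 1]
After line 3 (pop(3) -> b = 1): lst = [7, 7, 3]
After line 4 (pop(0) -> c = 7): lst = [7, 3]

7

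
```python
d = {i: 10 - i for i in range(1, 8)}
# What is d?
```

{1: 9, 2: 8, 3: 7, 4: 6, 5: 5, 6: 4, 7: 3}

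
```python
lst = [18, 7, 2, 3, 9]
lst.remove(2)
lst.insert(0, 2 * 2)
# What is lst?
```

After line 1: lst = [18, 7, 2, 3, 9]
After line 2 (remove first 2): lst = [18, 7, 3, 9]
After line 3 (insert 4 at index 0): lst = [4, 18, 7, 3, 9]

[4, 18, 7, 3, 9]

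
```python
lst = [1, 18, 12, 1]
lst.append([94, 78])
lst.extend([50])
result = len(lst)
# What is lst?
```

After line 1: lst = [1, 18, 12, 1]
After line 2 (append adds [94, 78] as single element): lst = [1, 18, 12, 1, [94, 78]]
After line 3 (extend unpacks [50], adds 50): lst = [1, 18, 12, 1, [94, 78], 50]
After line 4: result = len(lst) = 6

[1, 18, 12, 1, [94, 78], 50]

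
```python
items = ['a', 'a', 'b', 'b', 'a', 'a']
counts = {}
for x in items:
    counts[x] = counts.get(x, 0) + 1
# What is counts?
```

Initial: counts = {}, items = ['a', 'a', 'b', 'b', 'a', 'a']
See 'a': counts = {'a': 1}
See 'a': counts = {'a': 2}
See 'b': counts = {'a': 2, 'b': 1}
See 'b': counts = {'a': 2, 'b': 2}
See 'a': counts = {'a': 3, 'b': 2}
See 'a': counts = {'a': 4, 'b': 2}

{'a': 4, 'b': 2}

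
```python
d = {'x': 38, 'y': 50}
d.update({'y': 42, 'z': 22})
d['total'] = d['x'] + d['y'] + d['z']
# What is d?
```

After line 1: d = {'x': 38, 'y': 50}
After line 2 (y overwritten, z added): d = {'x': 38, 'y': 42, 'z': 22}
After line 3 (total = 38 + 42 + 22 = 102): d = {'x': 38, 'y': 42, 'z': 22, 'total': 102}

{'x': 38, 'y': 42, 'z': 22, 'total': 102}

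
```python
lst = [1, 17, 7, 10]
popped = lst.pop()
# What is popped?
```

10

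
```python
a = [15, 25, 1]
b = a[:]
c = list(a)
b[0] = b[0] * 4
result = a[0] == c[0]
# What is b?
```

After line 1: a = [15, 25, 1]
After line 2 (b = a[:], copy): a = [15, 25, 1], b = [15, 25, 1]
After line 3 (c = list(a) is a copy, new object): c = [15, 25, 1]
After line 4 (b[0] = 15 * 4 = 60; only b mutates (copy)): a = [15, 25, 1], b = [60, 25, 1], c = [15, 25, 1]
After line 5 (a[0] = 15, c[0] = 15; result = True)

[60, 25, 1]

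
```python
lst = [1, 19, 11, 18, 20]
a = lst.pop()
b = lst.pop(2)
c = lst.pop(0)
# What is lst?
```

After line 1: lst = [1, 19, 11, 18, 20]
After line 2 (pop() -> a = 20): lst = [1, 19, 11, 18]
After line 3 (pop(2) -> b = 11): lst = [1, 19, 18]
After line 4 (pop(0) -> c = 1): lst = [19, 18]

[19, 18]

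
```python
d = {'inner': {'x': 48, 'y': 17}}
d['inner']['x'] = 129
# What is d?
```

After line 1: d = {'inner': {'x': 48, 'y': 17}}
After line 2 (inner x overwritten): d = {'inner': {'x': 129, 'y': 17}}

{'inner': {'x': 129, 'y': 17}}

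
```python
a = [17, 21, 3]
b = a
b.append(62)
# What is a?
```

After line 1: a = [17, 21, 3]
After line 2 (b = a is an alias, same object): a = [17, 21, 3], b = [17, 21, 3]
After line 3 (b.append mutates the shared list): a = [17, 21, 3, 62], b = [17, 21, 3, 62]

[17, 21, 3, 62]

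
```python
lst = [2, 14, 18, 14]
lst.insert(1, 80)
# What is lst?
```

[2, 80, 14, 18, 14]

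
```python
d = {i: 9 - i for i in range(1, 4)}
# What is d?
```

{1: 8, 2: 7, 3: 6}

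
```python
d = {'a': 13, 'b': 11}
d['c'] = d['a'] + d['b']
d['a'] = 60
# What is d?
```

After line 1: d = {'a': 13, 'b': 11}
After line 2 (d['c'] = 13 + 11): d = {'a': 13, 'b': 11, 'c': 24}
After line 3: d = {'a': 60, 'b': 11, 'c': 24}

{'a': 60, 'b': 11, 'c': 24}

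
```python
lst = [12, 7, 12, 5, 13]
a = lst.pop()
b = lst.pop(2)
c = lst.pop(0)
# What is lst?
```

After line 1: lst = [12, 7, 12, 5, 13]
After line 2 (pop() -> a = 13): lst = [12, 7, 12, 5]
After line 3 (pop(2) -> b = 12): lst = [12, 7, 5]
After line 4 (pop(0) -> c = 12): lst = [7, 5]

[7, 5]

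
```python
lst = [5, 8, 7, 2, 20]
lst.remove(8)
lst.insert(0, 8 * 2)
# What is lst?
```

After line 1: lst = [5, 8, 7, 2, 20]
After line 2 (remove first 8): lst = [5, 7, 2, 20]
After line 3 (insert 16 at index 0): lst = [16, 5, 7, 2, 20]

[16, 5, 7, 2, 20]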